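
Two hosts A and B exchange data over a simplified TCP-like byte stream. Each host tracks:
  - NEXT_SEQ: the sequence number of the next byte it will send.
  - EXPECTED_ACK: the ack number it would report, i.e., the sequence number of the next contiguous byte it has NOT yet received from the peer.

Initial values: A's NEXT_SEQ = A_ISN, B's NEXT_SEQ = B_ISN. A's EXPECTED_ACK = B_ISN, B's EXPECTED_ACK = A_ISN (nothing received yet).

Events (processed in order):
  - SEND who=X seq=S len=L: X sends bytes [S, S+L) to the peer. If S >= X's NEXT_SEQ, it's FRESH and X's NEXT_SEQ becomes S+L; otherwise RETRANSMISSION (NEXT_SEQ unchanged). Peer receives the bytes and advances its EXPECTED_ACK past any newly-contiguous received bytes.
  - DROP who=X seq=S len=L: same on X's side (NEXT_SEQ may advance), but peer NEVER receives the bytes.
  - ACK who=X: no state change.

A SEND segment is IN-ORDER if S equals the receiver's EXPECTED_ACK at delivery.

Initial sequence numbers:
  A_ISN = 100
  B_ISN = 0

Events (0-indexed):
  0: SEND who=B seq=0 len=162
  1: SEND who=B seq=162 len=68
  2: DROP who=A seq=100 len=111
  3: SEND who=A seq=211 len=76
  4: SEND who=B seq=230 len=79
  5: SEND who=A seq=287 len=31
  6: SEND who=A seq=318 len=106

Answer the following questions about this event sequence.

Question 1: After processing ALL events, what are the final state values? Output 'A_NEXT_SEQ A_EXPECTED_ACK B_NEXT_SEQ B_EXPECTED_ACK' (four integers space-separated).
After event 0: A_seq=100 A_ack=162 B_seq=162 B_ack=100
After event 1: A_seq=100 A_ack=230 B_seq=230 B_ack=100
After event 2: A_seq=211 A_ack=230 B_seq=230 B_ack=100
After event 3: A_seq=287 A_ack=230 B_seq=230 B_ack=100
After event 4: A_seq=287 A_ack=309 B_seq=309 B_ack=100
After event 5: A_seq=318 A_ack=309 B_seq=309 B_ack=100
After event 6: A_seq=424 A_ack=309 B_seq=309 B_ack=100

Answer: 424 309 309 100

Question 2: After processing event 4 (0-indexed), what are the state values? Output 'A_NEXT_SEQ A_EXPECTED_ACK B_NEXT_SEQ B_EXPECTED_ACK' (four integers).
After event 0: A_seq=100 A_ack=162 B_seq=162 B_ack=100
After event 1: A_seq=100 A_ack=230 B_seq=230 B_ack=100
After event 2: A_seq=211 A_ack=230 B_seq=230 B_ack=100
After event 3: A_seq=287 A_ack=230 B_seq=230 B_ack=100
After event 4: A_seq=287 A_ack=309 B_seq=309 B_ack=100

287 309 309 100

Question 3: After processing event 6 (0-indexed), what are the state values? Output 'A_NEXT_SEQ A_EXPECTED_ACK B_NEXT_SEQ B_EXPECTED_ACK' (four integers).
After event 0: A_seq=100 A_ack=162 B_seq=162 B_ack=100
After event 1: A_seq=100 A_ack=230 B_seq=230 B_ack=100
After event 2: A_seq=211 A_ack=230 B_seq=230 B_ack=100
After event 3: A_seq=287 A_ack=230 B_seq=230 B_ack=100
After event 4: A_seq=287 A_ack=309 B_seq=309 B_ack=100
After event 5: A_seq=318 A_ack=309 B_seq=309 B_ack=100
After event 6: A_seq=424 A_ack=309 B_seq=309 B_ack=100

424 309 309 100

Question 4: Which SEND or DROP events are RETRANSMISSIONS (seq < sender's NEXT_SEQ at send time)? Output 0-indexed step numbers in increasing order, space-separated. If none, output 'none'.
Answer: none

Derivation:
Step 0: SEND seq=0 -> fresh
Step 1: SEND seq=162 -> fresh
Step 2: DROP seq=100 -> fresh
Step 3: SEND seq=211 -> fresh
Step 4: SEND seq=230 -> fresh
Step 5: SEND seq=287 -> fresh
Step 6: SEND seq=318 -> fresh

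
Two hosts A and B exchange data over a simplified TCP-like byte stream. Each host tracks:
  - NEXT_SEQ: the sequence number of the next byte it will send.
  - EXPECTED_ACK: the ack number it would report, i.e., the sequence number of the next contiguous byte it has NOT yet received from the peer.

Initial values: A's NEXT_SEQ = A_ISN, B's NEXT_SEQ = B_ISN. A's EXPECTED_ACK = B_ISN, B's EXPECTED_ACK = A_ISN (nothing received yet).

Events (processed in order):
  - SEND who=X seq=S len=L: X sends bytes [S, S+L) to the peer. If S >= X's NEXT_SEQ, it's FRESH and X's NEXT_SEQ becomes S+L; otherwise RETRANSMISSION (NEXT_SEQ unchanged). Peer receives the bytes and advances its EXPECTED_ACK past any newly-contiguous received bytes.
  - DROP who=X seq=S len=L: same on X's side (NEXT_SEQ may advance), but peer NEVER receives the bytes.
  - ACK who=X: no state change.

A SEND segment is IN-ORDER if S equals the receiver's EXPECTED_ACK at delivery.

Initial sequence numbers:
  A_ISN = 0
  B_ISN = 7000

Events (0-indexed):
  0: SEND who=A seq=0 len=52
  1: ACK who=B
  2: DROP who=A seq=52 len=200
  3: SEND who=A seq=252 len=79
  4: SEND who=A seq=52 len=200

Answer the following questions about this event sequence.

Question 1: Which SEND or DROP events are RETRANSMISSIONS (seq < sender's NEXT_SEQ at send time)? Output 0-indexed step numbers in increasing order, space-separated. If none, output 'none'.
Answer: 4

Derivation:
Step 0: SEND seq=0 -> fresh
Step 2: DROP seq=52 -> fresh
Step 3: SEND seq=252 -> fresh
Step 4: SEND seq=52 -> retransmit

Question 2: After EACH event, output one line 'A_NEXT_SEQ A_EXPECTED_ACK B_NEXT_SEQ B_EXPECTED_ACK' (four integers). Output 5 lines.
52 7000 7000 52
52 7000 7000 52
252 7000 7000 52
331 7000 7000 52
331 7000 7000 331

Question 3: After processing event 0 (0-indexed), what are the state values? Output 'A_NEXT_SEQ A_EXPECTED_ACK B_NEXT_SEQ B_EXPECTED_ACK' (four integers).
After event 0: A_seq=52 A_ack=7000 B_seq=7000 B_ack=52

52 7000 7000 52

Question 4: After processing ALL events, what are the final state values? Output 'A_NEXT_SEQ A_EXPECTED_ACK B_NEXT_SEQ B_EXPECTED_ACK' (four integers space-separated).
After event 0: A_seq=52 A_ack=7000 B_seq=7000 B_ack=52
After event 1: A_seq=52 A_ack=7000 B_seq=7000 B_ack=52
After event 2: A_seq=252 A_ack=7000 B_seq=7000 B_ack=52
After event 3: A_seq=331 A_ack=7000 B_seq=7000 B_ack=52
After event 4: A_seq=331 A_ack=7000 B_seq=7000 B_ack=331

Answer: 331 7000 7000 331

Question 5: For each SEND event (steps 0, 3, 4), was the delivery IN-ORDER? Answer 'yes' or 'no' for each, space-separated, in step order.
Step 0: SEND seq=0 -> in-order
Step 3: SEND seq=252 -> out-of-order
Step 4: SEND seq=52 -> in-order

Answer: yes no yes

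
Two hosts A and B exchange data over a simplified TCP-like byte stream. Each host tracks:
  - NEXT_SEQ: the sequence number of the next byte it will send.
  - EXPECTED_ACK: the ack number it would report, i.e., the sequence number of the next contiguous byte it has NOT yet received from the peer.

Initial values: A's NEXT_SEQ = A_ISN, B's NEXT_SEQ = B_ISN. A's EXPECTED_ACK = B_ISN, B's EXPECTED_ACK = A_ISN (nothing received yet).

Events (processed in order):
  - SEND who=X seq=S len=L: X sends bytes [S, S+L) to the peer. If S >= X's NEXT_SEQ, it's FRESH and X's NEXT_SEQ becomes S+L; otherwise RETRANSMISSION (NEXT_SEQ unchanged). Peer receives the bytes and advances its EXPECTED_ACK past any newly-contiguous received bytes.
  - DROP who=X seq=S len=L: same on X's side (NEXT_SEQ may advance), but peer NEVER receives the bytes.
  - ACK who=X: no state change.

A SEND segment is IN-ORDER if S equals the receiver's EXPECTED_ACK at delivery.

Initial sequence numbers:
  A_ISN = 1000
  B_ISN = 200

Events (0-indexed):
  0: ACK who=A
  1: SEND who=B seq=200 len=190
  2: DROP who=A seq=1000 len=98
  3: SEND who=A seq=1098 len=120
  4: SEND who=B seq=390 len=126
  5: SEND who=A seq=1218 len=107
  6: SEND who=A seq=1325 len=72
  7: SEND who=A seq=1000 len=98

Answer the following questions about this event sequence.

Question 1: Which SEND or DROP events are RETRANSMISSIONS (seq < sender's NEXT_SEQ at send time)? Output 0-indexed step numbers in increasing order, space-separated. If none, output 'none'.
Answer: 7

Derivation:
Step 1: SEND seq=200 -> fresh
Step 2: DROP seq=1000 -> fresh
Step 3: SEND seq=1098 -> fresh
Step 4: SEND seq=390 -> fresh
Step 5: SEND seq=1218 -> fresh
Step 6: SEND seq=1325 -> fresh
Step 7: SEND seq=1000 -> retransmit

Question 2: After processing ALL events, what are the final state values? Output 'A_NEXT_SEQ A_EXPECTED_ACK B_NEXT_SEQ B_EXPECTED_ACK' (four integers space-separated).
After event 0: A_seq=1000 A_ack=200 B_seq=200 B_ack=1000
After event 1: A_seq=1000 A_ack=390 B_seq=390 B_ack=1000
After event 2: A_seq=1098 A_ack=390 B_seq=390 B_ack=1000
After event 3: A_seq=1218 A_ack=390 B_seq=390 B_ack=1000
After event 4: A_seq=1218 A_ack=516 B_seq=516 B_ack=1000
After event 5: A_seq=1325 A_ack=516 B_seq=516 B_ack=1000
After event 6: A_seq=1397 A_ack=516 B_seq=516 B_ack=1000
After event 7: A_seq=1397 A_ack=516 B_seq=516 B_ack=1397

Answer: 1397 516 516 1397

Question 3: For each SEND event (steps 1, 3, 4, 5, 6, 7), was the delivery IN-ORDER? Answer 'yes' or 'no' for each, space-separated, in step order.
Step 1: SEND seq=200 -> in-order
Step 3: SEND seq=1098 -> out-of-order
Step 4: SEND seq=390 -> in-order
Step 5: SEND seq=1218 -> out-of-order
Step 6: SEND seq=1325 -> out-of-order
Step 7: SEND seq=1000 -> in-order

Answer: yes no yes no no yes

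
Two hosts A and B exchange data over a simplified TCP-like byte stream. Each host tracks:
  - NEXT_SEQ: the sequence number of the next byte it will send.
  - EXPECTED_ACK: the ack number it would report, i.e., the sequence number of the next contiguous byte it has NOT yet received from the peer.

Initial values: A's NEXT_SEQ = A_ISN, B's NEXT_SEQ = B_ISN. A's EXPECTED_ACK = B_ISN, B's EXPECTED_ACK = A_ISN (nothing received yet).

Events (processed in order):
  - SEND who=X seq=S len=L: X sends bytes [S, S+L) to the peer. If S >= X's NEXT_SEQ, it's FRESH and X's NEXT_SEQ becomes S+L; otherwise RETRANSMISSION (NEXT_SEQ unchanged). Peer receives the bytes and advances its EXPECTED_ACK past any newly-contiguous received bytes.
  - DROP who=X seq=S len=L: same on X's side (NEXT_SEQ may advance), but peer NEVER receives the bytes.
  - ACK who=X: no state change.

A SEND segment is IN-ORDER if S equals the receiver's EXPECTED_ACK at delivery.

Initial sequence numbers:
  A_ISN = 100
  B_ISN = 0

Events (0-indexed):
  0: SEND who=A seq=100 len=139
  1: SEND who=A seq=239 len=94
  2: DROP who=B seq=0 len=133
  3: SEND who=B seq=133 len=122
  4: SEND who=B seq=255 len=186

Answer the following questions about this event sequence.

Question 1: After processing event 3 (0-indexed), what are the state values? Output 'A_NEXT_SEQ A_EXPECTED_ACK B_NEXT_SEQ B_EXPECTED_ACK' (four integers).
After event 0: A_seq=239 A_ack=0 B_seq=0 B_ack=239
After event 1: A_seq=333 A_ack=0 B_seq=0 B_ack=333
After event 2: A_seq=333 A_ack=0 B_seq=133 B_ack=333
After event 3: A_seq=333 A_ack=0 B_seq=255 B_ack=333

333 0 255 333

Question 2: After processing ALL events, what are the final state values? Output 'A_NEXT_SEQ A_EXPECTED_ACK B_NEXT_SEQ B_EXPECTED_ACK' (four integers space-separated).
After event 0: A_seq=239 A_ack=0 B_seq=0 B_ack=239
After event 1: A_seq=333 A_ack=0 B_seq=0 B_ack=333
After event 2: A_seq=333 A_ack=0 B_seq=133 B_ack=333
After event 3: A_seq=333 A_ack=0 B_seq=255 B_ack=333
After event 4: A_seq=333 A_ack=0 B_seq=441 B_ack=333

Answer: 333 0 441 333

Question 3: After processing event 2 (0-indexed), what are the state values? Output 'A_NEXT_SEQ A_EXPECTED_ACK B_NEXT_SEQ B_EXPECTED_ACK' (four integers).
After event 0: A_seq=239 A_ack=0 B_seq=0 B_ack=239
After event 1: A_seq=333 A_ack=0 B_seq=0 B_ack=333
After event 2: A_seq=333 A_ack=0 B_seq=133 B_ack=333

333 0 133 333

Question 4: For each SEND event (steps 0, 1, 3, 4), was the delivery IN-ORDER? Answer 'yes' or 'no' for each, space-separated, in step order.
Step 0: SEND seq=100 -> in-order
Step 1: SEND seq=239 -> in-order
Step 3: SEND seq=133 -> out-of-order
Step 4: SEND seq=255 -> out-of-order

Answer: yes yes no no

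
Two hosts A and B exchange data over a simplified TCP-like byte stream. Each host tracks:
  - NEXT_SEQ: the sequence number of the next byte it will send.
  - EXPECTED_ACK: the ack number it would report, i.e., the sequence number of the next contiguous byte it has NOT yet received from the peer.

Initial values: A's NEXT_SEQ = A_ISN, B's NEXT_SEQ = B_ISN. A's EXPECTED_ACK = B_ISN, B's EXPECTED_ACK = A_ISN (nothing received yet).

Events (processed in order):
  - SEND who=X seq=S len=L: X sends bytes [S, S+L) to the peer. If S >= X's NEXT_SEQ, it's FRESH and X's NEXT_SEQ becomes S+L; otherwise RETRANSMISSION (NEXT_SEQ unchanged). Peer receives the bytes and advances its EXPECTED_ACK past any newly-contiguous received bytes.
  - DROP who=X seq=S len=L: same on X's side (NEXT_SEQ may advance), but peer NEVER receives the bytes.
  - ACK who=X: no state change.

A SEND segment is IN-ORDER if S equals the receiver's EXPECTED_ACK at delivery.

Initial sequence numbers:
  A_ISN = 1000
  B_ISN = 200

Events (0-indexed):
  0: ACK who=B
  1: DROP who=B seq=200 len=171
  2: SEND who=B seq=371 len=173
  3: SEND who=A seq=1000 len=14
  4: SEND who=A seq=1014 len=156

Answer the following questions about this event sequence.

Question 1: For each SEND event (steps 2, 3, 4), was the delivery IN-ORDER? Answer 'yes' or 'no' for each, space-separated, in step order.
Step 2: SEND seq=371 -> out-of-order
Step 3: SEND seq=1000 -> in-order
Step 4: SEND seq=1014 -> in-order

Answer: no yes yes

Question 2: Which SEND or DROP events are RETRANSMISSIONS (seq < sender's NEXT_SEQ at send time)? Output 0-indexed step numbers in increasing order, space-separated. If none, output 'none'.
Answer: none

Derivation:
Step 1: DROP seq=200 -> fresh
Step 2: SEND seq=371 -> fresh
Step 3: SEND seq=1000 -> fresh
Step 4: SEND seq=1014 -> fresh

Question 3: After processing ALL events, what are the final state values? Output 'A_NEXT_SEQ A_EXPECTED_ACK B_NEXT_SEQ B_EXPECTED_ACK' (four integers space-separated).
After event 0: A_seq=1000 A_ack=200 B_seq=200 B_ack=1000
After event 1: A_seq=1000 A_ack=200 B_seq=371 B_ack=1000
After event 2: A_seq=1000 A_ack=200 B_seq=544 B_ack=1000
After event 3: A_seq=1014 A_ack=200 B_seq=544 B_ack=1014
After event 4: A_seq=1170 A_ack=200 B_seq=544 B_ack=1170

Answer: 1170 200 544 1170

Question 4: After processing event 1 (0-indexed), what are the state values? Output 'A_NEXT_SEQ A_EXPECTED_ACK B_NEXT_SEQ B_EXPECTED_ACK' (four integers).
After event 0: A_seq=1000 A_ack=200 B_seq=200 B_ack=1000
After event 1: A_seq=1000 A_ack=200 B_seq=371 B_ack=1000

1000 200 371 1000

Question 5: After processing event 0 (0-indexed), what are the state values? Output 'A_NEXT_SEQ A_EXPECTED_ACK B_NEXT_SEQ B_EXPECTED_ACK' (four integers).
After event 0: A_seq=1000 A_ack=200 B_seq=200 B_ack=1000

1000 200 200 1000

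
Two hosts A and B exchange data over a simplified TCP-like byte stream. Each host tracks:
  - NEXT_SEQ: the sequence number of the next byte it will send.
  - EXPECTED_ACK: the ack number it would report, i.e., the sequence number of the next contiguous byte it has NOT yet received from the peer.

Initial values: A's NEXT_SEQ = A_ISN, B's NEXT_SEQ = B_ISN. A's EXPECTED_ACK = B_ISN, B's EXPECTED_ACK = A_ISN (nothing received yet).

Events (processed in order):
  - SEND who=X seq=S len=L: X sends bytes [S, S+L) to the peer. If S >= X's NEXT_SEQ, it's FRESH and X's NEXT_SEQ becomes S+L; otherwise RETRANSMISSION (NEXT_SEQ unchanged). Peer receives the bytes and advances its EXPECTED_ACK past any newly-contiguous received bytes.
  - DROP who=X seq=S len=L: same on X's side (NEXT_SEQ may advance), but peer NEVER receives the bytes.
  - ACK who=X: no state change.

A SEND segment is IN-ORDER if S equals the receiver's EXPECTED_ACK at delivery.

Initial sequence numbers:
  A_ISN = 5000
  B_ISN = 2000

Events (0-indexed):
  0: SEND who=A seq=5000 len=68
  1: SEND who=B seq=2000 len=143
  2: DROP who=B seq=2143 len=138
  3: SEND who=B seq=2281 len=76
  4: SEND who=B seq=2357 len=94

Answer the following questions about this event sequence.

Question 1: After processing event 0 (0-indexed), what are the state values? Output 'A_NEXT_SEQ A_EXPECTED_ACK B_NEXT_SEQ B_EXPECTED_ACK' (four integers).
After event 0: A_seq=5068 A_ack=2000 B_seq=2000 B_ack=5068

5068 2000 2000 5068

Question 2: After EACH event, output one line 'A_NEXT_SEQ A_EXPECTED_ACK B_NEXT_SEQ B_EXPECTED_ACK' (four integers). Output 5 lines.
5068 2000 2000 5068
5068 2143 2143 5068
5068 2143 2281 5068
5068 2143 2357 5068
5068 2143 2451 5068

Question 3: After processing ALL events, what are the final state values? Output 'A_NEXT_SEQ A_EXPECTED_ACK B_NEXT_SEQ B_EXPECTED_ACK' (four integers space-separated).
Answer: 5068 2143 2451 5068

Derivation:
After event 0: A_seq=5068 A_ack=2000 B_seq=2000 B_ack=5068
After event 1: A_seq=5068 A_ack=2143 B_seq=2143 B_ack=5068
After event 2: A_seq=5068 A_ack=2143 B_seq=2281 B_ack=5068
After event 3: A_seq=5068 A_ack=2143 B_seq=2357 B_ack=5068
After event 4: A_seq=5068 A_ack=2143 B_seq=2451 B_ack=5068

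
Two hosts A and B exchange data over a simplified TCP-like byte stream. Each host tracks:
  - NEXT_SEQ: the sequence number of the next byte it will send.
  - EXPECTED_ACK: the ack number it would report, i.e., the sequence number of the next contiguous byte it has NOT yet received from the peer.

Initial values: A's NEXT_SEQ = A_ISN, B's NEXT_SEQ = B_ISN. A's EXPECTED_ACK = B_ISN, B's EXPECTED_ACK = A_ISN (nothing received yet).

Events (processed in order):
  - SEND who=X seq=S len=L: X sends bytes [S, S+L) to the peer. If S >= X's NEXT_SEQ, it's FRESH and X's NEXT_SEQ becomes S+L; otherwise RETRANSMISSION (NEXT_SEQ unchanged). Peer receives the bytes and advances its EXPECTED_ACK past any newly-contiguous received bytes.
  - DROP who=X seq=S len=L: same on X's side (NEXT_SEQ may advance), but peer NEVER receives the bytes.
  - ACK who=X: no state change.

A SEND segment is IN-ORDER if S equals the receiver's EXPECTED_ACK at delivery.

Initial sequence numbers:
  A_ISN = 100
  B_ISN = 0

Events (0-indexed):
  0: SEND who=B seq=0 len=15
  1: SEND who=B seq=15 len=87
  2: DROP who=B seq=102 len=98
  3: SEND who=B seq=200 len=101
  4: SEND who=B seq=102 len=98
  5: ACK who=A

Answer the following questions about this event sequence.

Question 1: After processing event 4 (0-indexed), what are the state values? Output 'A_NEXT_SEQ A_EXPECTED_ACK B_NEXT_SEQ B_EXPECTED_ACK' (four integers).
After event 0: A_seq=100 A_ack=15 B_seq=15 B_ack=100
After event 1: A_seq=100 A_ack=102 B_seq=102 B_ack=100
After event 2: A_seq=100 A_ack=102 B_seq=200 B_ack=100
After event 3: A_seq=100 A_ack=102 B_seq=301 B_ack=100
After event 4: A_seq=100 A_ack=301 B_seq=301 B_ack=100

100 301 301 100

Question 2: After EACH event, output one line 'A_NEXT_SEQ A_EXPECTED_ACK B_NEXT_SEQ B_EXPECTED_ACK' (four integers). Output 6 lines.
100 15 15 100
100 102 102 100
100 102 200 100
100 102 301 100
100 301 301 100
100 301 301 100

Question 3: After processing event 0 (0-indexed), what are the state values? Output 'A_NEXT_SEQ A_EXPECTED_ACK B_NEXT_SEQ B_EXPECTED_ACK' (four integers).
After event 0: A_seq=100 A_ack=15 B_seq=15 B_ack=100

100 15 15 100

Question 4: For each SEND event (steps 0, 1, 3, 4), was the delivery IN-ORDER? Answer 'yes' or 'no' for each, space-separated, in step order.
Answer: yes yes no yes

Derivation:
Step 0: SEND seq=0 -> in-order
Step 1: SEND seq=15 -> in-order
Step 3: SEND seq=200 -> out-of-order
Step 4: SEND seq=102 -> in-order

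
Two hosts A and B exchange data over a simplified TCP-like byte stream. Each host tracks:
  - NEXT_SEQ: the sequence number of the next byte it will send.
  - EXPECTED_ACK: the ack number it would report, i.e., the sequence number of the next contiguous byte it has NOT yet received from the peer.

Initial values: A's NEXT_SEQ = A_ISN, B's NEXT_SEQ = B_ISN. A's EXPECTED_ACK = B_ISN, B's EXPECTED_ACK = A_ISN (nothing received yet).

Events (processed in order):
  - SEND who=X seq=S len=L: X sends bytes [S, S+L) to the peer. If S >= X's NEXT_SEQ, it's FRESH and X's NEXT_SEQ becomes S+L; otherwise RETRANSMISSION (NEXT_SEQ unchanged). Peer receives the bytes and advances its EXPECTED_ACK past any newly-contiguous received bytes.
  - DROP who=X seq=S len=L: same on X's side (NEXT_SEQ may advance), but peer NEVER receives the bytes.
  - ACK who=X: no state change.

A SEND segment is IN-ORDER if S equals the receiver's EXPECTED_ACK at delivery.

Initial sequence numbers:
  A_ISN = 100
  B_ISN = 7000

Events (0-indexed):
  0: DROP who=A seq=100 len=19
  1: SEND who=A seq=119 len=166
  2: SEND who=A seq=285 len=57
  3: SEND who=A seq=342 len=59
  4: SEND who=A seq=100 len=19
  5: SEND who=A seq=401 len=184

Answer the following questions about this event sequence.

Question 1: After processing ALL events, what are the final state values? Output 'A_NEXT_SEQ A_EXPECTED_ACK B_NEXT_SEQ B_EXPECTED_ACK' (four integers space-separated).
After event 0: A_seq=119 A_ack=7000 B_seq=7000 B_ack=100
After event 1: A_seq=285 A_ack=7000 B_seq=7000 B_ack=100
After event 2: A_seq=342 A_ack=7000 B_seq=7000 B_ack=100
After event 3: A_seq=401 A_ack=7000 B_seq=7000 B_ack=100
After event 4: A_seq=401 A_ack=7000 B_seq=7000 B_ack=401
After event 5: A_seq=585 A_ack=7000 B_seq=7000 B_ack=585

Answer: 585 7000 7000 585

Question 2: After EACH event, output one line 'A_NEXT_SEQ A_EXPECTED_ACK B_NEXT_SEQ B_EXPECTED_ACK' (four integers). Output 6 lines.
119 7000 7000 100
285 7000 7000 100
342 7000 7000 100
401 7000 7000 100
401 7000 7000 401
585 7000 7000 585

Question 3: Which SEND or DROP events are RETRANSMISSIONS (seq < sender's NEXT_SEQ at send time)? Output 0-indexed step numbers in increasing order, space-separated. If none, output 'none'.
Answer: 4

Derivation:
Step 0: DROP seq=100 -> fresh
Step 1: SEND seq=119 -> fresh
Step 2: SEND seq=285 -> fresh
Step 3: SEND seq=342 -> fresh
Step 4: SEND seq=100 -> retransmit
Step 5: SEND seq=401 -> fresh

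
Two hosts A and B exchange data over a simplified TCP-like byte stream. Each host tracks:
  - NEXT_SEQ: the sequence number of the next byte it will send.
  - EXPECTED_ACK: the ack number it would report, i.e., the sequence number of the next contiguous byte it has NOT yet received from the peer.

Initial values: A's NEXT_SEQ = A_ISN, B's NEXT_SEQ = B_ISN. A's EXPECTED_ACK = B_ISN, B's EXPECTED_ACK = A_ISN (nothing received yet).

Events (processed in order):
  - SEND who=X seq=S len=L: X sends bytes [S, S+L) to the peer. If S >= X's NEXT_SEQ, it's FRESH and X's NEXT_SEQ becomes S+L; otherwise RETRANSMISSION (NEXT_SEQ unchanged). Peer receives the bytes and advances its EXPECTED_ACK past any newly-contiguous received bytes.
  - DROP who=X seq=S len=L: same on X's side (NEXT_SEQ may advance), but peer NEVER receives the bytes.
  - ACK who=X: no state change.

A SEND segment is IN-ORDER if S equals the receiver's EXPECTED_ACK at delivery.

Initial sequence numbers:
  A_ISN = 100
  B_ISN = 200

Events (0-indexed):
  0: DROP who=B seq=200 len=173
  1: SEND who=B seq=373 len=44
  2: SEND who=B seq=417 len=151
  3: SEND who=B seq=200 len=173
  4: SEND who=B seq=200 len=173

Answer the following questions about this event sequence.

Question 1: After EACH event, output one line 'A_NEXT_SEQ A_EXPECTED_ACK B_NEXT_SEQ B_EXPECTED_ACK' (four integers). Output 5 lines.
100 200 373 100
100 200 417 100
100 200 568 100
100 568 568 100
100 568 568 100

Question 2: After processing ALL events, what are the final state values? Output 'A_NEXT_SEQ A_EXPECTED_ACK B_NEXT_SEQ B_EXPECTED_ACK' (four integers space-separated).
After event 0: A_seq=100 A_ack=200 B_seq=373 B_ack=100
After event 1: A_seq=100 A_ack=200 B_seq=417 B_ack=100
After event 2: A_seq=100 A_ack=200 B_seq=568 B_ack=100
After event 3: A_seq=100 A_ack=568 B_seq=568 B_ack=100
After event 4: A_seq=100 A_ack=568 B_seq=568 B_ack=100

Answer: 100 568 568 100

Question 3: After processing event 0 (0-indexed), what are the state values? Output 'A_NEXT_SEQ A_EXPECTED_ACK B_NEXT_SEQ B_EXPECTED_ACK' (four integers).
After event 0: A_seq=100 A_ack=200 B_seq=373 B_ack=100

100 200 373 100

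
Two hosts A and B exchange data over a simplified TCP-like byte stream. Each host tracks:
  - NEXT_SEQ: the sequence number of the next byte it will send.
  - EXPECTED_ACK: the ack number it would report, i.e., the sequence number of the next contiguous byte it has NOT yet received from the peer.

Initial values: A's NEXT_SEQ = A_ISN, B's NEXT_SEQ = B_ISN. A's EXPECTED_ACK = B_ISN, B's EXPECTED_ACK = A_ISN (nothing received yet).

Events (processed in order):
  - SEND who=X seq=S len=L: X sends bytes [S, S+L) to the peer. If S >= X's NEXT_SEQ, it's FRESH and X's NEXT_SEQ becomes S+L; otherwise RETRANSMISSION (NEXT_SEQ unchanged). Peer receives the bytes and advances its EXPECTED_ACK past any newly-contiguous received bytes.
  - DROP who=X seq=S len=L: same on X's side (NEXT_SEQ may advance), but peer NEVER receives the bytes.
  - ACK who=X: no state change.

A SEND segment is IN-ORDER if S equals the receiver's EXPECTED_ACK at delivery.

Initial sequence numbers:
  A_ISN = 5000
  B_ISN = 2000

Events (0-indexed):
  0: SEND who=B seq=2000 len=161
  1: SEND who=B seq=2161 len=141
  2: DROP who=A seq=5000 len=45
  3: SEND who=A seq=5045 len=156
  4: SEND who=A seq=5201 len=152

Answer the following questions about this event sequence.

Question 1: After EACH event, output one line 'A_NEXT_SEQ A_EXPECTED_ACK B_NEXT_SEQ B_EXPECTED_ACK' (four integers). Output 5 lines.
5000 2161 2161 5000
5000 2302 2302 5000
5045 2302 2302 5000
5201 2302 2302 5000
5353 2302 2302 5000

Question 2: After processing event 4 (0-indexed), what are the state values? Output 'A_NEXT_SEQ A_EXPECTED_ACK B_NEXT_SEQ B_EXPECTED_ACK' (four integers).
After event 0: A_seq=5000 A_ack=2161 B_seq=2161 B_ack=5000
After event 1: A_seq=5000 A_ack=2302 B_seq=2302 B_ack=5000
After event 2: A_seq=5045 A_ack=2302 B_seq=2302 B_ack=5000
After event 3: A_seq=5201 A_ack=2302 B_seq=2302 B_ack=5000
After event 4: A_seq=5353 A_ack=2302 B_seq=2302 B_ack=5000

5353 2302 2302 5000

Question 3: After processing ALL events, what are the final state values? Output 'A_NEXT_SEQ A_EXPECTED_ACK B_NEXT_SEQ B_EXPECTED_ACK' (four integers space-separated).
After event 0: A_seq=5000 A_ack=2161 B_seq=2161 B_ack=5000
After event 1: A_seq=5000 A_ack=2302 B_seq=2302 B_ack=5000
After event 2: A_seq=5045 A_ack=2302 B_seq=2302 B_ack=5000
After event 3: A_seq=5201 A_ack=2302 B_seq=2302 B_ack=5000
After event 4: A_seq=5353 A_ack=2302 B_seq=2302 B_ack=5000

Answer: 5353 2302 2302 5000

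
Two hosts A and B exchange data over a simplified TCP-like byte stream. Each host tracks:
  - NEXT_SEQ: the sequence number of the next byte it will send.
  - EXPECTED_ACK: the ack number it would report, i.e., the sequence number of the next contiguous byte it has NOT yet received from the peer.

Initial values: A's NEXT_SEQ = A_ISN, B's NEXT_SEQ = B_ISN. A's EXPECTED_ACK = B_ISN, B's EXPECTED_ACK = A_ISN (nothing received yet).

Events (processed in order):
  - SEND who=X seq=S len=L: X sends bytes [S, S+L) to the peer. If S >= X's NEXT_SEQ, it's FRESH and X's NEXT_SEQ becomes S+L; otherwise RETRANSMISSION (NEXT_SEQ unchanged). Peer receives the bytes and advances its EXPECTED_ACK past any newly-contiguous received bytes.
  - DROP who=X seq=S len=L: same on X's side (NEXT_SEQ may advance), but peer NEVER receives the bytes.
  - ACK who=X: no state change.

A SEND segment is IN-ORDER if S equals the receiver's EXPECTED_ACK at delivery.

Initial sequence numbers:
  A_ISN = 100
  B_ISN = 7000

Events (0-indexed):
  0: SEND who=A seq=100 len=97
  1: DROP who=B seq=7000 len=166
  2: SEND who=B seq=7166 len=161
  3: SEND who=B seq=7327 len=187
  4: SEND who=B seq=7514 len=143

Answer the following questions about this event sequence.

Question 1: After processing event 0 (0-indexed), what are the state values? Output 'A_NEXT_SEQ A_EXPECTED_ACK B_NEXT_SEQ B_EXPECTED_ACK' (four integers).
After event 0: A_seq=197 A_ack=7000 B_seq=7000 B_ack=197

197 7000 7000 197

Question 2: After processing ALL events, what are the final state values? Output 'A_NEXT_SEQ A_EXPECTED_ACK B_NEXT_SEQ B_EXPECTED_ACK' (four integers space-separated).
After event 0: A_seq=197 A_ack=7000 B_seq=7000 B_ack=197
After event 1: A_seq=197 A_ack=7000 B_seq=7166 B_ack=197
After event 2: A_seq=197 A_ack=7000 B_seq=7327 B_ack=197
After event 3: A_seq=197 A_ack=7000 B_seq=7514 B_ack=197
After event 4: A_seq=197 A_ack=7000 B_seq=7657 B_ack=197

Answer: 197 7000 7657 197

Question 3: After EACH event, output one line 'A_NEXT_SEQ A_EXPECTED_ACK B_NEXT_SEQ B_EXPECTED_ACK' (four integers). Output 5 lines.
197 7000 7000 197
197 7000 7166 197
197 7000 7327 197
197 7000 7514 197
197 7000 7657 197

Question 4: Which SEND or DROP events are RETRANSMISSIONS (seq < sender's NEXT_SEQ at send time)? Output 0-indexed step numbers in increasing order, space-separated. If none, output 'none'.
Answer: none

Derivation:
Step 0: SEND seq=100 -> fresh
Step 1: DROP seq=7000 -> fresh
Step 2: SEND seq=7166 -> fresh
Step 3: SEND seq=7327 -> fresh
Step 4: SEND seq=7514 -> fresh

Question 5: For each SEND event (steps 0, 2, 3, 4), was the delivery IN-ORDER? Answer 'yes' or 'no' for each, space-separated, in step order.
Answer: yes no no no

Derivation:
Step 0: SEND seq=100 -> in-order
Step 2: SEND seq=7166 -> out-of-order
Step 3: SEND seq=7327 -> out-of-order
Step 4: SEND seq=7514 -> out-of-order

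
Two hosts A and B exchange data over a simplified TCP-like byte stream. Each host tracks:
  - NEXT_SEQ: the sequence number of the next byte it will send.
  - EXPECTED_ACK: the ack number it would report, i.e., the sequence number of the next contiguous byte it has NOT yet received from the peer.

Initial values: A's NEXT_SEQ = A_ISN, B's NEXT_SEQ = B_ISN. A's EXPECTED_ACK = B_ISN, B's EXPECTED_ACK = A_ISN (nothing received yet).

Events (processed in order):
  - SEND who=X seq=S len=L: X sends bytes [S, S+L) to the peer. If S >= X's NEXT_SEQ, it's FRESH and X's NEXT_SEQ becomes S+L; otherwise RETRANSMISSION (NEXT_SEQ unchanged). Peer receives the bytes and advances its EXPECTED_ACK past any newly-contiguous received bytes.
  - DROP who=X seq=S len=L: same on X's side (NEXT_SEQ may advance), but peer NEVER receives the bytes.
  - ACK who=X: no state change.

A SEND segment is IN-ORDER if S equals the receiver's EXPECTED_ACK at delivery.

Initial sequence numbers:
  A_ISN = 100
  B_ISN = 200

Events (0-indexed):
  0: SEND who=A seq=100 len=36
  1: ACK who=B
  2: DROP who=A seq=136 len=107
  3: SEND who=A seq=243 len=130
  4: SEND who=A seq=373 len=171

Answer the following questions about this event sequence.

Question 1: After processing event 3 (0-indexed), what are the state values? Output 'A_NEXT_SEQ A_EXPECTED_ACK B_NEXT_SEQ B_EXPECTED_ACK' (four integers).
After event 0: A_seq=136 A_ack=200 B_seq=200 B_ack=136
After event 1: A_seq=136 A_ack=200 B_seq=200 B_ack=136
After event 2: A_seq=243 A_ack=200 B_seq=200 B_ack=136
After event 3: A_seq=373 A_ack=200 B_seq=200 B_ack=136

373 200 200 136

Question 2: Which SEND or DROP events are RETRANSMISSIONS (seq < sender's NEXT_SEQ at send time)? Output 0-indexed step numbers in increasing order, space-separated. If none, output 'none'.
Step 0: SEND seq=100 -> fresh
Step 2: DROP seq=136 -> fresh
Step 3: SEND seq=243 -> fresh
Step 4: SEND seq=373 -> fresh

Answer: none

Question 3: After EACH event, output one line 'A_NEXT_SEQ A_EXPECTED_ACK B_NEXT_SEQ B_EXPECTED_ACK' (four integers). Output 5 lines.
136 200 200 136
136 200 200 136
243 200 200 136
373 200 200 136
544 200 200 136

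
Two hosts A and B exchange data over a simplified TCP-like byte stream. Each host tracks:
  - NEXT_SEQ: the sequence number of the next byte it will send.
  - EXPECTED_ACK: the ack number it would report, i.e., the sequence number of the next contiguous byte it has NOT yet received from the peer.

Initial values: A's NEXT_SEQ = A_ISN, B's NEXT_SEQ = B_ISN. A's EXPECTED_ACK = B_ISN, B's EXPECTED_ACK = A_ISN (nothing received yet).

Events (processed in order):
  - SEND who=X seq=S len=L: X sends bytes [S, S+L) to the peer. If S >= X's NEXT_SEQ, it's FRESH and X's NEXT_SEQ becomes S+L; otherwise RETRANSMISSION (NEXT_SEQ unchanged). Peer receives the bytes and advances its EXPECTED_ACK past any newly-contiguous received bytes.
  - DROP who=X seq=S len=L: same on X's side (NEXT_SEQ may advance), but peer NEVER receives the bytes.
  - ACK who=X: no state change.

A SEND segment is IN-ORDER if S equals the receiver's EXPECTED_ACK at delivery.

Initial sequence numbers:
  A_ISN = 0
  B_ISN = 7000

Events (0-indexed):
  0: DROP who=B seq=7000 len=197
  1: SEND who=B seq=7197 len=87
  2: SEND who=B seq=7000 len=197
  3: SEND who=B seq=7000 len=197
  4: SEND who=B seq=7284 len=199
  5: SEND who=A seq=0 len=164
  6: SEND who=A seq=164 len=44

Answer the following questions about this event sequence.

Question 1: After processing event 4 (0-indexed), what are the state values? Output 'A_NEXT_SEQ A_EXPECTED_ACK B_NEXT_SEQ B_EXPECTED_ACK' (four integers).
After event 0: A_seq=0 A_ack=7000 B_seq=7197 B_ack=0
After event 1: A_seq=0 A_ack=7000 B_seq=7284 B_ack=0
After event 2: A_seq=0 A_ack=7284 B_seq=7284 B_ack=0
After event 3: A_seq=0 A_ack=7284 B_seq=7284 B_ack=0
After event 4: A_seq=0 A_ack=7483 B_seq=7483 B_ack=0

0 7483 7483 0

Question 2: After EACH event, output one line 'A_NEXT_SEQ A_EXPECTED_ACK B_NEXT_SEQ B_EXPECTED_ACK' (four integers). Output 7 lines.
0 7000 7197 0
0 7000 7284 0
0 7284 7284 0
0 7284 7284 0
0 7483 7483 0
164 7483 7483 164
208 7483 7483 208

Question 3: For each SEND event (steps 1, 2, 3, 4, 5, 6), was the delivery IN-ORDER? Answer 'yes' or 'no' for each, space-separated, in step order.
Answer: no yes no yes yes yes

Derivation:
Step 1: SEND seq=7197 -> out-of-order
Step 2: SEND seq=7000 -> in-order
Step 3: SEND seq=7000 -> out-of-order
Step 4: SEND seq=7284 -> in-order
Step 5: SEND seq=0 -> in-order
Step 6: SEND seq=164 -> in-order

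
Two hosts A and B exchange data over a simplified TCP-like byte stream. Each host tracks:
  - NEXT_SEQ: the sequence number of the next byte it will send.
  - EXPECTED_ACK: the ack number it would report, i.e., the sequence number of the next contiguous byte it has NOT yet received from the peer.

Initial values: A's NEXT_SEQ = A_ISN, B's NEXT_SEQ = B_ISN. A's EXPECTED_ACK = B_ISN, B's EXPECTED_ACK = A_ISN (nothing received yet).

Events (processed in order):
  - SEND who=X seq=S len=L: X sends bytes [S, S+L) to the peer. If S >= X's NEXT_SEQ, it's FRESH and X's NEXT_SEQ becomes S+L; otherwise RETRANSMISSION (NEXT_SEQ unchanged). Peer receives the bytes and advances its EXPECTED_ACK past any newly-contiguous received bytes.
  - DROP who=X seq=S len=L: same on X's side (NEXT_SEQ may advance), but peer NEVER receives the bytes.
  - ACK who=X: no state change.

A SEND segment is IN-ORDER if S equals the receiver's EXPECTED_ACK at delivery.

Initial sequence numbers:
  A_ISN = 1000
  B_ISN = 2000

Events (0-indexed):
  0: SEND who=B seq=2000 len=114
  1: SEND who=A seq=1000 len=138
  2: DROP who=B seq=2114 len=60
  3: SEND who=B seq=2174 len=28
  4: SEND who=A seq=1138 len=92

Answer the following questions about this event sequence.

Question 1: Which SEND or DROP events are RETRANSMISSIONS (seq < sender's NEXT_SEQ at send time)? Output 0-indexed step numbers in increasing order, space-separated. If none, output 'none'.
Step 0: SEND seq=2000 -> fresh
Step 1: SEND seq=1000 -> fresh
Step 2: DROP seq=2114 -> fresh
Step 3: SEND seq=2174 -> fresh
Step 4: SEND seq=1138 -> fresh

Answer: none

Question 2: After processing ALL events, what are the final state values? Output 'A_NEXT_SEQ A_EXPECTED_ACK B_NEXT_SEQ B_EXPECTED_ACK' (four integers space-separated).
Answer: 1230 2114 2202 1230

Derivation:
After event 0: A_seq=1000 A_ack=2114 B_seq=2114 B_ack=1000
After event 1: A_seq=1138 A_ack=2114 B_seq=2114 B_ack=1138
After event 2: A_seq=1138 A_ack=2114 B_seq=2174 B_ack=1138
After event 3: A_seq=1138 A_ack=2114 B_seq=2202 B_ack=1138
After event 4: A_seq=1230 A_ack=2114 B_seq=2202 B_ack=1230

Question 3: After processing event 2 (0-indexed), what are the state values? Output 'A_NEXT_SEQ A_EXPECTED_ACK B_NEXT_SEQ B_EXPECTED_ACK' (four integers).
After event 0: A_seq=1000 A_ack=2114 B_seq=2114 B_ack=1000
After event 1: A_seq=1138 A_ack=2114 B_seq=2114 B_ack=1138
After event 2: A_seq=1138 A_ack=2114 B_seq=2174 B_ack=1138

1138 2114 2174 1138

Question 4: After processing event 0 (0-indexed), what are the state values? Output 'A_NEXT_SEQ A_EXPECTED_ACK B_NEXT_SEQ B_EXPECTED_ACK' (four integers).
After event 0: A_seq=1000 A_ack=2114 B_seq=2114 B_ack=1000

1000 2114 2114 1000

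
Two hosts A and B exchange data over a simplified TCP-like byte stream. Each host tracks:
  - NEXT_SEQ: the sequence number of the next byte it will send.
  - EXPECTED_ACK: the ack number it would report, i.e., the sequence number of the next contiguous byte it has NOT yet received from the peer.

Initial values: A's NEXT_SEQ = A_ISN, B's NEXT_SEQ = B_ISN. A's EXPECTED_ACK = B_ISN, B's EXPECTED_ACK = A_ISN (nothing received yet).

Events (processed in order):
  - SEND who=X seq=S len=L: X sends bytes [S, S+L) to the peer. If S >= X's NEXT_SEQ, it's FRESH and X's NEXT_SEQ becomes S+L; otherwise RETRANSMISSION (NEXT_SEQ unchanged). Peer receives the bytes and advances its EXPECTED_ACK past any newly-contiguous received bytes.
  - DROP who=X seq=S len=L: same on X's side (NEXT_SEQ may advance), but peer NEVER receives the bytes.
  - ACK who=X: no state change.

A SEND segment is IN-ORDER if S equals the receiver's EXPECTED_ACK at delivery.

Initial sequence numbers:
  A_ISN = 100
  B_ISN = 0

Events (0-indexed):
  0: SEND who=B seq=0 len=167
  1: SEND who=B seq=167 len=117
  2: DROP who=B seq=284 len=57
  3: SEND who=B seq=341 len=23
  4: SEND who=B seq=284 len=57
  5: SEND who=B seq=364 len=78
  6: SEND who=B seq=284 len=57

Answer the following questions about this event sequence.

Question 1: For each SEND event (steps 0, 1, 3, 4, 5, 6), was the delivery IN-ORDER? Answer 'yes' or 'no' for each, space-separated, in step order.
Answer: yes yes no yes yes no

Derivation:
Step 0: SEND seq=0 -> in-order
Step 1: SEND seq=167 -> in-order
Step 3: SEND seq=341 -> out-of-order
Step 4: SEND seq=284 -> in-order
Step 5: SEND seq=364 -> in-order
Step 6: SEND seq=284 -> out-of-order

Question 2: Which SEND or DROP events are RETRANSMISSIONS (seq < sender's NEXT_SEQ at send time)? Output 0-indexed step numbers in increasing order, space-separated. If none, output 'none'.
Step 0: SEND seq=0 -> fresh
Step 1: SEND seq=167 -> fresh
Step 2: DROP seq=284 -> fresh
Step 3: SEND seq=341 -> fresh
Step 4: SEND seq=284 -> retransmit
Step 5: SEND seq=364 -> fresh
Step 6: SEND seq=284 -> retransmit

Answer: 4 6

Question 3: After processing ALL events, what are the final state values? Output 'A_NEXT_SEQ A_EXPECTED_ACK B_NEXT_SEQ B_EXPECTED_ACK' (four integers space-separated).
Answer: 100 442 442 100

Derivation:
After event 0: A_seq=100 A_ack=167 B_seq=167 B_ack=100
After event 1: A_seq=100 A_ack=284 B_seq=284 B_ack=100
After event 2: A_seq=100 A_ack=284 B_seq=341 B_ack=100
After event 3: A_seq=100 A_ack=284 B_seq=364 B_ack=100
After event 4: A_seq=100 A_ack=364 B_seq=364 B_ack=100
After event 5: A_seq=100 A_ack=442 B_seq=442 B_ack=100
After event 6: A_seq=100 A_ack=442 B_seq=442 B_ack=100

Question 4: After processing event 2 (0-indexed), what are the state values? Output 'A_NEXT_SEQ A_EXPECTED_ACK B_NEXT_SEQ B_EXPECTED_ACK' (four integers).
After event 0: A_seq=100 A_ack=167 B_seq=167 B_ack=100
After event 1: A_seq=100 A_ack=284 B_seq=284 B_ack=100
After event 2: A_seq=100 A_ack=284 B_seq=341 B_ack=100

100 284 341 100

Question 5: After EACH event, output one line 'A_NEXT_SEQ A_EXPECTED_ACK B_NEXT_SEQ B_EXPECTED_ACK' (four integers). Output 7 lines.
100 167 167 100
100 284 284 100
100 284 341 100
100 284 364 100
100 364 364 100
100 442 442 100
100 442 442 100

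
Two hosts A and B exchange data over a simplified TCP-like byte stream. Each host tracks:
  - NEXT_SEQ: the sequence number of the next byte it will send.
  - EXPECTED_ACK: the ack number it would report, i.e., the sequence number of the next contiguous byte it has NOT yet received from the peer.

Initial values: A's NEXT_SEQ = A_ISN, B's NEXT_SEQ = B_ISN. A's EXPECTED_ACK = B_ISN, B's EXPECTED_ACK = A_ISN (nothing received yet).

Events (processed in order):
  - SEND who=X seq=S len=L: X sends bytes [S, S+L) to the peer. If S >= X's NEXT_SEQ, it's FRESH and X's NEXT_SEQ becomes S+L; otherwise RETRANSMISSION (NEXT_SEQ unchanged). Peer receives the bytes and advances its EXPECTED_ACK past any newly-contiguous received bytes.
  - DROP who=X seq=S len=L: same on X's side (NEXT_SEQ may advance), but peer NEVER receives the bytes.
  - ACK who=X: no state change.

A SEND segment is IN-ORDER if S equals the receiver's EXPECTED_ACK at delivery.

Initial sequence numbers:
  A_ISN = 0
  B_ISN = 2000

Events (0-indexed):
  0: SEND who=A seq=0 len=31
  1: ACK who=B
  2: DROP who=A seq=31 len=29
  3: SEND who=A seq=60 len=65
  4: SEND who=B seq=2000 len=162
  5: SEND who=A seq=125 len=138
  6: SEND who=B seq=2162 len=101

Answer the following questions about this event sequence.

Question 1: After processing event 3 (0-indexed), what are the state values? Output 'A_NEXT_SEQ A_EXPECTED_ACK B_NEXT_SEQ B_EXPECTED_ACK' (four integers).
After event 0: A_seq=31 A_ack=2000 B_seq=2000 B_ack=31
After event 1: A_seq=31 A_ack=2000 B_seq=2000 B_ack=31
After event 2: A_seq=60 A_ack=2000 B_seq=2000 B_ack=31
After event 3: A_seq=125 A_ack=2000 B_seq=2000 B_ack=31

125 2000 2000 31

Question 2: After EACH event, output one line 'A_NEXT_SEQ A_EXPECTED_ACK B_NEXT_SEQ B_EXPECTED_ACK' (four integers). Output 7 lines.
31 2000 2000 31
31 2000 2000 31
60 2000 2000 31
125 2000 2000 31
125 2162 2162 31
263 2162 2162 31
263 2263 2263 31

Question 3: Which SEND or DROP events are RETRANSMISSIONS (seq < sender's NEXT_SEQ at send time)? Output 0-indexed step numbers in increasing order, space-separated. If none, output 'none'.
Answer: none

Derivation:
Step 0: SEND seq=0 -> fresh
Step 2: DROP seq=31 -> fresh
Step 3: SEND seq=60 -> fresh
Step 4: SEND seq=2000 -> fresh
Step 5: SEND seq=125 -> fresh
Step 6: SEND seq=2162 -> fresh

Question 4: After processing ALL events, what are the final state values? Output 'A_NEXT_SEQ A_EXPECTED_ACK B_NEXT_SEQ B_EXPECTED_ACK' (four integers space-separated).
After event 0: A_seq=31 A_ack=2000 B_seq=2000 B_ack=31
After event 1: A_seq=31 A_ack=2000 B_seq=2000 B_ack=31
After event 2: A_seq=60 A_ack=2000 B_seq=2000 B_ack=31
After event 3: A_seq=125 A_ack=2000 B_seq=2000 B_ack=31
After event 4: A_seq=125 A_ack=2162 B_seq=2162 B_ack=31
After event 5: A_seq=263 A_ack=2162 B_seq=2162 B_ack=31
After event 6: A_seq=263 A_ack=2263 B_seq=2263 B_ack=31

Answer: 263 2263 2263 31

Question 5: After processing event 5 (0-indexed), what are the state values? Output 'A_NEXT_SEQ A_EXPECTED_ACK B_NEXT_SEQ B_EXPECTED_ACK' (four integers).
After event 0: A_seq=31 A_ack=2000 B_seq=2000 B_ack=31
After event 1: A_seq=31 A_ack=2000 B_seq=2000 B_ack=31
After event 2: A_seq=60 A_ack=2000 B_seq=2000 B_ack=31
After event 3: A_seq=125 A_ack=2000 B_seq=2000 B_ack=31
After event 4: A_seq=125 A_ack=2162 B_seq=2162 B_ack=31
After event 5: A_seq=263 A_ack=2162 B_seq=2162 B_ack=31

263 2162 2162 31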